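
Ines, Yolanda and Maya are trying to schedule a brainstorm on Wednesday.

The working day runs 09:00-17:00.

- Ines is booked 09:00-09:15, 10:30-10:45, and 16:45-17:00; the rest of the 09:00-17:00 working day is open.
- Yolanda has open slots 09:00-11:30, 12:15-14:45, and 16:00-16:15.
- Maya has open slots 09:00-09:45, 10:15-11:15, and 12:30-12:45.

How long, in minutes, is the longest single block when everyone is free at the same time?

Ines free within 09:00–17:00: 09:15–10:30, 10:45–16:45.
Ines ∩ Yolanda: 09:15–10:30, 10:45–11:30, 12:15–14:45, 16:00–16:15.
Ines ∩ Yolanda ∩ Maya: 09:15–09:45, 10:15–10:30, 10:45–11:15, 12:30–12:45.
Common window lengths: 30, 15, 30, 15 min; longest is 30.

30 minutes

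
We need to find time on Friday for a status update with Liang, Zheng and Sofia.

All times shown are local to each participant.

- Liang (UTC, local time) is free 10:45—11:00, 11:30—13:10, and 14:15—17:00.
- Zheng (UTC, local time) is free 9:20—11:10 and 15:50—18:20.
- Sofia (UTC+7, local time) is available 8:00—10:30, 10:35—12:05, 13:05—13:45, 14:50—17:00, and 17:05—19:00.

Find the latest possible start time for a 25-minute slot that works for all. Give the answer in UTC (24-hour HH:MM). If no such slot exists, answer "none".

Liang → UTC: 10:45–11:00, 11:30–13:10, 14:15–17:00.
Zheng → UTC: 09:20–11:10, 15:50–18:20.
Sofia → UTC: 01:00–03:30, 03:35–05:05, 06:05–06:45, 07:50–10:00, 10:05–12:00.
Liang ∩ Zheng: 10:45–11:00, 15:50–17:00.
Liang ∩ Zheng ∩ Sofia: 10:45–11:00.
Windows ≥ 25 min: (none).

none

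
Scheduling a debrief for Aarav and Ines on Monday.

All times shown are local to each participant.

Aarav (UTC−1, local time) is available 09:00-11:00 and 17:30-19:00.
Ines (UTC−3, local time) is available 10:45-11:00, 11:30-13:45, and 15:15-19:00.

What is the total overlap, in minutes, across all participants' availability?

90 minutes

Aarav → UTC: 10:00–12:00, 18:30–20:00.
Ines → UTC: 13:45–14:00, 14:30–16:45, 18:15–22:00.
Aarav ∩ Ines: 18:30–20:00.
Total common minutes: 90.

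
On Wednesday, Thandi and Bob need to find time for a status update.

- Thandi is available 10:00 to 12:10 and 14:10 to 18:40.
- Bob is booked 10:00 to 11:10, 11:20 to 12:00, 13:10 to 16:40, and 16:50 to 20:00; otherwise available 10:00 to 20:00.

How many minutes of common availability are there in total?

30 minutes

Bob free within 10:00–20:00: 11:10–11:20, 12:00–13:10, 16:40–16:50.
Thandi ∩ Bob: 11:10–11:20, 12:00–12:10, 16:40–16:50.
Total common minutes: 10 + 10 + 10 = 30.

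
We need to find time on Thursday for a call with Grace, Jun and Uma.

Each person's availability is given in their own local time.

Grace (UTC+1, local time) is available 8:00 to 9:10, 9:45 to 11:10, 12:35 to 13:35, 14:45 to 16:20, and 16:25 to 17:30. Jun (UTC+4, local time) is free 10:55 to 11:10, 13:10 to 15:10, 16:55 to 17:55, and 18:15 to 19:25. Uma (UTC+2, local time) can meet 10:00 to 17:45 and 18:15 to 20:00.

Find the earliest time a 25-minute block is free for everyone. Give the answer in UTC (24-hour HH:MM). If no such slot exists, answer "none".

09:10

Grace → UTC: 07:00–08:10, 08:45–10:10, 11:35–12:35, 13:45–15:20, 15:25–16:30.
Jun → UTC: 06:55–07:10, 09:10–11:10, 12:55–13:55, 14:15–15:25.
Uma → UTC: 08:00–15:45, 16:15–18:00.
Grace ∩ Jun: 07:00–07:10, 09:10–10:10, 13:45–13:55, 14:15–15:20.
Grace ∩ Jun ∩ Uma: 09:10–10:10, 13:45–13:55, 14:15–15:20.
Windows ≥ 25 min: 09:10–10:10, 14:15–15:20.
Earliest such window starts at 09:10.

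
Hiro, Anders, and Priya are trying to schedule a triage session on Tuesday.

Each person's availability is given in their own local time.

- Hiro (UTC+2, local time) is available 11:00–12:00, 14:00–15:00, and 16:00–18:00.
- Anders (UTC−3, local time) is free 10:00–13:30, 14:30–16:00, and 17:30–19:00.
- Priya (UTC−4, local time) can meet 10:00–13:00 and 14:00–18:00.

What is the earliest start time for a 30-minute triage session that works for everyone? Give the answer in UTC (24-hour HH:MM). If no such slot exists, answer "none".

Hiro → UTC: 09:00–10:00, 12:00–13:00, 14:00–16:00.
Anders → UTC: 13:00–16:30, 17:30–19:00, 20:30–22:00.
Priya → UTC: 14:00–17:00, 18:00–22:00.
Hiro ∩ Anders: 14:00–16:00.
Hiro ∩ Anders ∩ Priya: 14:00–16:00.
Windows ≥ 30 min: 14:00–16:00.
Earliest such window starts at 14:00.

14:00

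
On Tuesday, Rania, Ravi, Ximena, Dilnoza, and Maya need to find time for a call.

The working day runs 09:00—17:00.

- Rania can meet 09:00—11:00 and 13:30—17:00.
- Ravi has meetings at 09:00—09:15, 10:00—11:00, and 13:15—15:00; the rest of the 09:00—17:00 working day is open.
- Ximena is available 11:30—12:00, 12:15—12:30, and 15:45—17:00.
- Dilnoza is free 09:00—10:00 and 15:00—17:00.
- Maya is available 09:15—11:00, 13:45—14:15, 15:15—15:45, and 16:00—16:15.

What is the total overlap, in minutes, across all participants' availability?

Ravi free within 09:00–17:00: 09:15–10:00, 11:00–13:15, 15:00–17:00.
Rania ∩ Ravi: 09:15–10:00, 15:00–17:00.
Rania ∩ Ravi ∩ Ximena: 15:45–17:00.
Rania ∩ Ravi ∩ Ximena ∩ Dilnoza: 15:45–17:00.
Rania ∩ Ravi ∩ Ximena ∩ Dilnoza ∩ Maya: 16:00–16:15.
Total common minutes: 15.

15 minutes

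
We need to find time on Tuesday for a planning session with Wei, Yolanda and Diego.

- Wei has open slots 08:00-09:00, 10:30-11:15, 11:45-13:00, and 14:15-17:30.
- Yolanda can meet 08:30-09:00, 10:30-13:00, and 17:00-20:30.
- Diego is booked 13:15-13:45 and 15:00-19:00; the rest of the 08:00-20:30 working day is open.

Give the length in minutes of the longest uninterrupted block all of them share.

Diego free within 08:00–20:30: 08:00–13:15, 13:45–15:00, 19:00–20:30.
Wei ∩ Yolanda: 08:30–09:00, 10:30–11:15, 11:45–13:00, 17:00–17:30.
Wei ∩ Yolanda ∩ Diego: 08:30–09:00, 10:30–11:15, 11:45–13:00.
Common window lengths: 30, 45, 75 min; longest is 75.

75 minutes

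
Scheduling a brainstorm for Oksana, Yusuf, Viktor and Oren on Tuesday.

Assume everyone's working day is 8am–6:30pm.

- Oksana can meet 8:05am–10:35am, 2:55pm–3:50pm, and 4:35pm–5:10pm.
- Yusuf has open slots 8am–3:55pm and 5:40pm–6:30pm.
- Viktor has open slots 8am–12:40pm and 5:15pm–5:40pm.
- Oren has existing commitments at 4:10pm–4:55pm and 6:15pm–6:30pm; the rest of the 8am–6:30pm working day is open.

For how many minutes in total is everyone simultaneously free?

Oren free within 08:00–18:30: 08:00–16:10, 16:55–18:15.
Oksana ∩ Yusuf: 08:05–10:35, 14:55–15:50.
Oksana ∩ Yusuf ∩ Viktor: 08:05–10:35.
Oksana ∩ Yusuf ∩ Viktor ∩ Oren: 08:05–10:35.
Total common minutes: 150.

150 minutes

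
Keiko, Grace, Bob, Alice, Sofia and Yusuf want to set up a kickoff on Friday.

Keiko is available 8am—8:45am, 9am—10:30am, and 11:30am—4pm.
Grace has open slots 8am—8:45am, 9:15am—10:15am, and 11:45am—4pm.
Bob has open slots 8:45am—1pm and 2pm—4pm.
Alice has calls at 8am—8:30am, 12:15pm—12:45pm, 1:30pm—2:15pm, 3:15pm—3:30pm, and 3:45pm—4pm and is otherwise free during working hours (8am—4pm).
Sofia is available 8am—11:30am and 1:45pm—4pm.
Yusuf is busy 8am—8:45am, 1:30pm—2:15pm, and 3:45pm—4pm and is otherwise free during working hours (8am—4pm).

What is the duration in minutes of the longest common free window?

60 minutes

Alice free within 08:00–16:00: 08:30–12:15, 12:45–13:30, 14:15–15:15, 15:30–15:45.
Yusuf free within 08:00–16:00: 08:45–13:30, 14:15–15:45.
Keiko ∩ Grace: 08:00–08:45, 09:15–10:15, 11:45–16:00.
Keiko ∩ Grace ∩ Bob: 09:15–10:15, 11:45–13:00, 14:00–16:00.
Keiko ∩ Grace ∩ Bob ∩ Alice: 09:15–10:15, 11:45–12:15, 12:45–13:00, 14:15–15:15, 15:30–15:45.
Keiko ∩ Grace ∩ Bob ∩ Alice ∩ Sofia: 09:15–10:15, 14:15–15:15, 15:30–15:45.
Keiko ∩ Grace ∩ Bob ∩ Alice ∩ Sofia ∩ Yusuf: 09:15–10:15, 14:15–15:15, 15:30–15:45.
Common window lengths: 60, 60, 15 min; longest is 60.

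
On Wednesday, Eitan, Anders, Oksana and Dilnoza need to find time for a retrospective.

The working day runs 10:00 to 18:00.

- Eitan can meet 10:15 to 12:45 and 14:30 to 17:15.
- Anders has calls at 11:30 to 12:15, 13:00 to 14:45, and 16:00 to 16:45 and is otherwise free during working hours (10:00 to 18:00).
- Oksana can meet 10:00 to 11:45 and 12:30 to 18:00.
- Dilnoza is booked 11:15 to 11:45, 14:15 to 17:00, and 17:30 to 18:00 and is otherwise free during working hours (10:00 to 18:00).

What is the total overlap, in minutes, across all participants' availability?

90 minutes

Anders free within 10:00–18:00: 10:00–11:30, 12:15–13:00, 14:45–16:00, 16:45–18:00.
Dilnoza free within 10:00–18:00: 10:00–11:15, 11:45–14:15, 17:00–17:30.
Eitan ∩ Anders: 10:15–11:30, 12:15–12:45, 14:45–16:00, 16:45–17:15.
Eitan ∩ Anders ∩ Oksana: 10:15–11:30, 12:30–12:45, 14:45–16:00, 16:45–17:15.
Eitan ∩ Anders ∩ Oksana ∩ Dilnoza: 10:15–11:15, 12:30–12:45, 17:00–17:15.
Total common minutes: 60 + 15 + 15 = 90.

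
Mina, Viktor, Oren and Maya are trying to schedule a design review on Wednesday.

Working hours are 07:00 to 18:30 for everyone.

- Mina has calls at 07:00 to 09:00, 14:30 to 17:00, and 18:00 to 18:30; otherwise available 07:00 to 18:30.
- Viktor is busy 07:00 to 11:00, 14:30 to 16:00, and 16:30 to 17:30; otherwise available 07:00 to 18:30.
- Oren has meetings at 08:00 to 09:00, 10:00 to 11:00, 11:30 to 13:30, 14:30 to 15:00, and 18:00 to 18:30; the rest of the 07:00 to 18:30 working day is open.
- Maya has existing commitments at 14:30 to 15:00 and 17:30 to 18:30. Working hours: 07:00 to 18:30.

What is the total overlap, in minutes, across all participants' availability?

Mina free within 07:00–18:30: 09:00–14:30, 17:00–18:00.
Viktor free within 07:00–18:30: 11:00–14:30, 16:00–16:30, 17:30–18:30.
Oren free within 07:00–18:30: 07:00–08:00, 09:00–10:00, 11:00–11:30, 13:30–14:30, 15:00–18:00.
Maya free within 07:00–18:30: 07:00–14:30, 15:00–17:30.
Mina ∩ Viktor: 11:00–14:30, 17:30–18:00.
Mina ∩ Viktor ∩ Oren: 11:00–11:30, 13:30–14:30, 17:30–18:00.
Mina ∩ Viktor ∩ Oren ∩ Maya: 11:00–11:30, 13:30–14:30.
Total common minutes: 30 + 60 = 90.

90 minutes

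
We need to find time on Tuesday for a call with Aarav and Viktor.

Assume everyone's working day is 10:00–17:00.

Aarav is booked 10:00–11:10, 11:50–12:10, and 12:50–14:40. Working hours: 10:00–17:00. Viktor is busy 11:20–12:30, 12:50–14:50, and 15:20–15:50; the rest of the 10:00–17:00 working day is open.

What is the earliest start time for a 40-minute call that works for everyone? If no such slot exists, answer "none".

15:50

Aarav free within 10:00–17:00: 11:10–11:50, 12:10–12:50, 14:40–17:00.
Viktor free within 10:00–17:00: 10:00–11:20, 12:30–12:50, 14:50–15:20, 15:50–17:00.
Aarav ∩ Viktor: 11:10–11:20, 12:30–12:50, 14:50–15:20, 15:50–17:00.
Windows ≥ 40 min: 15:50–17:00.
Earliest such window starts at 15:50.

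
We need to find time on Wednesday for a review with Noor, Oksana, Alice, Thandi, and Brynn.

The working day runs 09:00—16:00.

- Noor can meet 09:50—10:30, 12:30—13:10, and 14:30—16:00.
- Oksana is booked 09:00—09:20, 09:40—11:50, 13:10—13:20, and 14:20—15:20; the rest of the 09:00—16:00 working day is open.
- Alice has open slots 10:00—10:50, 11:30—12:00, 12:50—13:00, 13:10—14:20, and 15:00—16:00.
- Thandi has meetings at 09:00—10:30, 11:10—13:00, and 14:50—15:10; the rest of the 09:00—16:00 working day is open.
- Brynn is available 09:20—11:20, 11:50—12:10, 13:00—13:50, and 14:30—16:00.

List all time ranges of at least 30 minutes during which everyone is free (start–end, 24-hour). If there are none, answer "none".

15:20–16:00

Oksana free within 09:00–16:00: 09:20–09:40, 11:50–13:10, 13:20–14:20, 15:20–16:00.
Thandi free within 09:00–16:00: 10:30–11:10, 13:00–14:50, 15:10–16:00.
Noor ∩ Oksana: 12:30–13:10, 15:20–16:00.
Noor ∩ Oksana ∩ Alice: 12:50–13:00, 15:20–16:00.
Noor ∩ Oksana ∩ Alice ∩ Thandi: 15:20–16:00.
Noor ∩ Oksana ∩ Alice ∩ Thandi ∩ Brynn: 15:20–16:00.
Windows ≥ 30 min: 15:20–16:00.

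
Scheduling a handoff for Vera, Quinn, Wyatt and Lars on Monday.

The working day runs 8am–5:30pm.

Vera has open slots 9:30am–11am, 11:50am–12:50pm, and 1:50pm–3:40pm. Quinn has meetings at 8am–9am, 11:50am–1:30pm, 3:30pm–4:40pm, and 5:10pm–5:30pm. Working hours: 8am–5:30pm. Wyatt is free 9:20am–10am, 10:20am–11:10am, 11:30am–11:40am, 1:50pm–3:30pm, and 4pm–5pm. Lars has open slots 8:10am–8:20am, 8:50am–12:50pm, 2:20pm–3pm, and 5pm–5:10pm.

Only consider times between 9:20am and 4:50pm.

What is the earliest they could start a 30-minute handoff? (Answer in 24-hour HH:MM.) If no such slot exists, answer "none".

Quinn free within 08:00–17:30: 09:00–11:50, 13:30–15:30, 16:40–17:10.
Vera ∩ Quinn: 09:30–11:00, 13:50–15:30.
Vera ∩ Quinn ∩ Wyatt: 09:30–10:00, 10:20–11:00, 13:50–15:30.
Vera ∩ Quinn ∩ Wyatt ∩ Lars: 09:30–10:00, 10:20–11:00, 14:20–15:00.
Restricted to 09:20–16:50: 09:30–10:00, 10:20–11:00, 14:20–15:00.
Windows ≥ 30 min: 09:30–10:00, 10:20–11:00, 14:20–15:00.
Earliest such window starts at 09:30.

09:30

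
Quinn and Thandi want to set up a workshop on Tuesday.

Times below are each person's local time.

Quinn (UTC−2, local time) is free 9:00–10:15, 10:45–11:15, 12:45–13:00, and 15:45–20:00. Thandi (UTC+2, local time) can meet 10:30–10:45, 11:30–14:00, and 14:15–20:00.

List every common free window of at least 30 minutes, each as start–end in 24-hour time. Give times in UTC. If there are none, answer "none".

Quinn → UTC: 11:00–12:15, 12:45–13:15, 14:45–15:00, 17:45–22:00.
Thandi → UTC: 08:30–08:45, 09:30–12:00, 12:15–18:00.
Quinn ∩ Thandi: 11:00–12:00, 12:45–13:15, 14:45–15:00, 17:45–18:00.
Windows ≥ 30 min: 11:00–12:00, 12:45–13:15.

11:00–12:00, 12:45–13:15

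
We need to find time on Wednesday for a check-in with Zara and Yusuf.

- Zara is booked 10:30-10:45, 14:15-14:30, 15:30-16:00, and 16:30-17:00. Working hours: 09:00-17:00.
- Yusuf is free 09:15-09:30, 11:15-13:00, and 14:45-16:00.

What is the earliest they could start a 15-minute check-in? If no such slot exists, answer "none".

Zara free within 09:00–17:00: 09:00–10:30, 10:45–14:15, 14:30–15:30, 16:00–16:30.
Zara ∩ Yusuf: 09:15–09:30, 11:15–13:00, 14:45–15:30.
Windows ≥ 15 min: 09:15–09:30, 11:15–13:00, 14:45–15:30.
Earliest such window starts at 09:15.

09:15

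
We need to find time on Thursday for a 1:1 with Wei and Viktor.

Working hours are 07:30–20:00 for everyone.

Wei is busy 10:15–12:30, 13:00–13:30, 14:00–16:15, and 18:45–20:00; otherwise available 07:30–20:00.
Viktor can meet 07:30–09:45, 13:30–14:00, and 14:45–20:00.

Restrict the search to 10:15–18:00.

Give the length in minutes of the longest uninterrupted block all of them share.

Wei free within 07:30–20:00: 07:30–10:15, 12:30–13:00, 13:30–14:00, 16:15–18:45.
Wei ∩ Viktor: 07:30–09:45, 13:30–14:00, 16:15–18:45.
Restricted to 10:15–18:00: 13:30–14:00, 16:15–18:00.
Common window lengths: 30, 105 min; longest is 105.

105 minutes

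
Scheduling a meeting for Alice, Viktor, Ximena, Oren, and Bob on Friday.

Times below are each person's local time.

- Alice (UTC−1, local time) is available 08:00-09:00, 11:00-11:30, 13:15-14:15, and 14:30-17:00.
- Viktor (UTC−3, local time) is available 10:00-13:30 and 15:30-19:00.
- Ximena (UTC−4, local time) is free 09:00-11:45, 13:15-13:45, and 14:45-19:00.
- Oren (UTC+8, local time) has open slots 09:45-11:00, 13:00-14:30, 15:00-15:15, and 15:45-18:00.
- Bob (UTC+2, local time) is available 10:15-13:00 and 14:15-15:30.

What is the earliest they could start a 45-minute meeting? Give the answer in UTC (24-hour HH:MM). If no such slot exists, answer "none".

none

Alice → UTC: 09:00–10:00, 12:00–12:30, 14:15–15:15, 15:30–18:00.
Viktor → UTC: 13:00–16:30, 18:30–22:00.
Ximena → UTC: 13:00–15:45, 17:15–17:45, 18:45–23:00.
Oren → UTC: 01:45–03:00, 05:00–06:30, 07:00–07:15, 07:45–10:00.
Bob → UTC: 08:15–11:00, 12:15–13:30.
Alice ∩ Viktor: 14:15–15:15, 15:30–16:30.
Alice ∩ Viktor ∩ Ximena: 14:15–15:15, 15:30–15:45.
Alice ∩ Viktor ∩ Ximena ∩ Oren: (none).
Alice ∩ Viktor ∩ Ximena ∩ Oren ∩ Bob: (none).
Windows ≥ 45 min: (none).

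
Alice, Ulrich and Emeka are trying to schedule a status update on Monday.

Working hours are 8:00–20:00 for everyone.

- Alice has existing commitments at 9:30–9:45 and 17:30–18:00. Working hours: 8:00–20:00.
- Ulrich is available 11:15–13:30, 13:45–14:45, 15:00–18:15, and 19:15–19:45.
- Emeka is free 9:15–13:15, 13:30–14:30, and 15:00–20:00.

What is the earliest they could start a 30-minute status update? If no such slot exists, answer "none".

Alice free within 08:00–20:00: 08:00–09:30, 09:45–17:30, 18:00–20:00.
Alice ∩ Ulrich: 11:15–13:30, 13:45–14:45, 15:00–17:30, 18:00–18:15, 19:15–19:45.
Alice ∩ Ulrich ∩ Emeka: 11:15–13:15, 13:45–14:30, 15:00–17:30, 18:00–18:15, 19:15–19:45.
Windows ≥ 30 min: 11:15–13:15, 13:45–14:30, 15:00–17:30, 19:15–19:45.
Earliest such window starts at 11:15.

11:15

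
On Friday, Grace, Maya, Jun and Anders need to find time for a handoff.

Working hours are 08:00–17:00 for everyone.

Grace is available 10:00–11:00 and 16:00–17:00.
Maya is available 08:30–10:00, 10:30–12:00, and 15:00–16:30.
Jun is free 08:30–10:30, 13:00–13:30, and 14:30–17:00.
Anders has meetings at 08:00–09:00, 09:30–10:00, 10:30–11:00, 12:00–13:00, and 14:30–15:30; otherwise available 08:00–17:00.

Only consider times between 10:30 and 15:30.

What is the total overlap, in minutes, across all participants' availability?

0 minutes

Anders free within 08:00–17:00: 09:00–09:30, 10:00–10:30, 11:00–12:00, 13:00–14:30, 15:30–17:00.
Grace ∩ Maya: 10:30–11:00, 16:00–16:30.
Grace ∩ Maya ∩ Jun: 16:00–16:30.
Grace ∩ Maya ∩ Jun ∩ Anders: 16:00–16:30.
Restricted to 10:30–15:30: (none).
Total common minutes: 0.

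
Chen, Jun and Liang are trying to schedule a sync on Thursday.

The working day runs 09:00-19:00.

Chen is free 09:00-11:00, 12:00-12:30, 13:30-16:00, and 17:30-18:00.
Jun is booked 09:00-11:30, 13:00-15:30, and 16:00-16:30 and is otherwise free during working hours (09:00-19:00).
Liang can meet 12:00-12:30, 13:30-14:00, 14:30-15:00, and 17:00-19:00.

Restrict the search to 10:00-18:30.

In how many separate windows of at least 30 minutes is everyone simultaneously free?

2

Jun free within 09:00–19:00: 11:30–13:00, 15:30–16:00, 16:30–19:00.
Chen ∩ Jun: 12:00–12:30, 15:30–16:00, 17:30–18:00.
Chen ∩ Jun ∩ Liang: 12:00–12:30, 17:30–18:00.
Restricted to 10:00–18:30: 12:00–12:30, 17:30–18:00.
Windows ≥ 30 min: 12:00–12:30, 17:30–18:00.
That's 2 windows.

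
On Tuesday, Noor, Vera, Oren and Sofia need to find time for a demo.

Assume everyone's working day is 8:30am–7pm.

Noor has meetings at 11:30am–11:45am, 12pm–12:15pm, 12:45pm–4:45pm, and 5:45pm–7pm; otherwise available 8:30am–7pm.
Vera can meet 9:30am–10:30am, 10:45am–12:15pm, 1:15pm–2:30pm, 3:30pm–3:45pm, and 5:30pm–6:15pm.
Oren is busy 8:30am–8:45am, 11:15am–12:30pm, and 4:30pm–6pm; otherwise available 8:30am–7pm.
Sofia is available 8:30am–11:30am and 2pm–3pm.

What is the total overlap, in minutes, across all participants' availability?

Noor free within 08:30–19:00: 08:30–11:30, 11:45–12:00, 12:15–12:45, 16:45–17:45.
Oren free within 08:30–19:00: 08:45–11:15, 12:30–16:30, 18:00–19:00.
Noor ∩ Vera: 09:30–10:30, 10:45–11:30, 11:45–12:00, 17:30–17:45.
Noor ∩ Vera ∩ Oren: 09:30–10:30, 10:45–11:15.
Noor ∩ Vera ∩ Oren ∩ Sofia: 09:30–10:30, 10:45–11:15.
Total common minutes: 60 + 30 = 90.

90 minutes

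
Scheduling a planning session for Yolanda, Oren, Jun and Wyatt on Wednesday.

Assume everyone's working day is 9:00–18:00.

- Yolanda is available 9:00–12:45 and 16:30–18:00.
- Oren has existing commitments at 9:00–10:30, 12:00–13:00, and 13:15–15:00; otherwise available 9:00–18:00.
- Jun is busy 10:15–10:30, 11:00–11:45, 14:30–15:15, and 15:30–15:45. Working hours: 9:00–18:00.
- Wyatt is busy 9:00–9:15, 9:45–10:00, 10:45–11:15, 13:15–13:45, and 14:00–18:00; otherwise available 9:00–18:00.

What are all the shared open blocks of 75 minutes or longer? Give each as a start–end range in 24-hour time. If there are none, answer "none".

none

Oren free within 09:00–18:00: 10:30–12:00, 13:00–13:15, 15:00–18:00.
Jun free within 09:00–18:00: 09:00–10:15, 10:30–11:00, 11:45–14:30, 15:15–15:30, 15:45–18:00.
Wyatt free within 09:00–18:00: 09:15–09:45, 10:00–10:45, 11:15–13:15, 13:45–14:00.
Yolanda ∩ Oren: 10:30–12:00, 16:30–18:00.
Yolanda ∩ Oren ∩ Jun: 10:30–11:00, 11:45–12:00, 16:30–18:00.
Yolanda ∩ Oren ∩ Jun ∩ Wyatt: 10:30–10:45, 11:45–12:00.
Windows ≥ 75 min: (none).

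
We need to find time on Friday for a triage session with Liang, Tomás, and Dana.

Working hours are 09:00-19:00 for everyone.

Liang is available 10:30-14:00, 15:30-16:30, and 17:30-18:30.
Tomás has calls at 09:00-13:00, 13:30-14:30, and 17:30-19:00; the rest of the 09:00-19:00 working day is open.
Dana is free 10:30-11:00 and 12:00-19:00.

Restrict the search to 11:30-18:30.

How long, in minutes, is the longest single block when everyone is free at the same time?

Tomás free within 09:00–19:00: 13:00–13:30, 14:30–17:30.
Liang ∩ Tomás: 13:00–13:30, 15:30–16:30.
Liang ∩ Tomás ∩ Dana: 13:00–13:30, 15:30–16:30.
Restricted to 11:30–18:30: 13:00–13:30, 15:30–16:30.
Common window lengths: 30, 60 min; longest is 60.

60 minutes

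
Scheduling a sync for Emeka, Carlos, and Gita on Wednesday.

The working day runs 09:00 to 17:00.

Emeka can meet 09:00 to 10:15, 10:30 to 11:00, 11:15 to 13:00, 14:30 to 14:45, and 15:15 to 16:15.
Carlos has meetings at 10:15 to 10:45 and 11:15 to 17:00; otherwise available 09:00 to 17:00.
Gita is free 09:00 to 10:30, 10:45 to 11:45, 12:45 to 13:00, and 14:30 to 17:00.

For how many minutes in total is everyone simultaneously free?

Carlos free within 09:00–17:00: 09:00–10:15, 10:45–11:15.
Emeka ∩ Carlos: 09:00–10:15, 10:45–11:00.
Emeka ∩ Carlos ∩ Gita: 09:00–10:15, 10:45–11:00.
Total common minutes: 75 + 15 = 90.

90 minutes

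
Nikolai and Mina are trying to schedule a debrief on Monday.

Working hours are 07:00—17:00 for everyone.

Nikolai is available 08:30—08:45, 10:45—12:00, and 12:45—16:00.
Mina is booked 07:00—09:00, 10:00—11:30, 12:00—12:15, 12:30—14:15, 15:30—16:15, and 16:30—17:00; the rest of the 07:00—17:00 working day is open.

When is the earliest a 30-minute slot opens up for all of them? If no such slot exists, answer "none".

Mina free within 07:00–17:00: 09:00–10:00, 11:30–12:00, 12:15–12:30, 14:15–15:30, 16:15–16:30.
Nikolai ∩ Mina: 11:30–12:00, 14:15–15:30.
Windows ≥ 30 min: 11:30–12:00, 14:15–15:30.
Earliest such window starts at 11:30.

11:30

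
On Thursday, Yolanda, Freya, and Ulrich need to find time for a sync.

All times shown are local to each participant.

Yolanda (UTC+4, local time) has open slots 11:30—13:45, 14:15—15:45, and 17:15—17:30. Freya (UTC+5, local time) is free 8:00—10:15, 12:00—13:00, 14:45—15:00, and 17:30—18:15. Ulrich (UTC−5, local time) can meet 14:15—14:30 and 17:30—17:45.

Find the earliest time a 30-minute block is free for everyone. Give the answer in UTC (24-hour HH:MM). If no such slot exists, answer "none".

Yolanda → UTC: 07:30–09:45, 10:15–11:45, 13:15–13:30.
Freya → UTC: 03:00–05:15, 07:00–08:00, 09:45–10:00, 12:30–13:15.
Ulrich → UTC: 19:15–19:30, 22:30–22:45.
Yolanda ∩ Freya: 07:30–08:00.
Yolanda ∩ Freya ∩ Ulrich: (none).
Windows ≥ 30 min: (none).

none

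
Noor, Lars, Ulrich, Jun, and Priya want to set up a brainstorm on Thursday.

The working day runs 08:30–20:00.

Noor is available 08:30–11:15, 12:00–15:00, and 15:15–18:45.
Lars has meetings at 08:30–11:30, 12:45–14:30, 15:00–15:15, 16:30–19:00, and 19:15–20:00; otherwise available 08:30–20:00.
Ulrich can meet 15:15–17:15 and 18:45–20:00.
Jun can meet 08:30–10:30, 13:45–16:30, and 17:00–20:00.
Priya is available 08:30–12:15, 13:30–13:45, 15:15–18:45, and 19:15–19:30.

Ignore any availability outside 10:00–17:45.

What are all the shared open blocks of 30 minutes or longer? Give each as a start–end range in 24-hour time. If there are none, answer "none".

Lars free within 08:30–20:00: 11:30–12:45, 14:30–15:00, 15:15–16:30, 19:00–19:15.
Noor ∩ Lars: 12:00–12:45, 14:30–15:00, 15:15–16:30.
Noor ∩ Lars ∩ Ulrich: 15:15–16:30.
Noor ∩ Lars ∩ Ulrich ∩ Jun: 15:15–16:30.
Noor ∩ Lars ∩ Ulrich ∩ Jun ∩ Priya: 15:15–16:30.
Restricted to 10:00–17:45: 15:15–16:30.
Windows ≥ 30 min: 15:15–16:30.

15:15–16:30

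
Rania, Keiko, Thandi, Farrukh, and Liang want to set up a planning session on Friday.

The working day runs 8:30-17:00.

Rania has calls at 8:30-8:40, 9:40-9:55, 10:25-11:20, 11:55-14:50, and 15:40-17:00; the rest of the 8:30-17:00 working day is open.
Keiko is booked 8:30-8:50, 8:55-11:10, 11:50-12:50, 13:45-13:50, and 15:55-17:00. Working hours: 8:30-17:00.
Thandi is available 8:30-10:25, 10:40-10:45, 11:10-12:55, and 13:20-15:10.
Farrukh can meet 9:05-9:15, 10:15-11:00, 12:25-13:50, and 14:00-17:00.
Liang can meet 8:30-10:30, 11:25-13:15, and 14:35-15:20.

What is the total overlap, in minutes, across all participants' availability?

20 minutes

Rania free within 08:30–17:00: 08:40–09:40, 09:55–10:25, 11:20–11:55, 14:50–15:40.
Keiko free within 08:30–17:00: 08:50–08:55, 11:10–11:50, 12:50–13:45, 13:50–15:55.
Rania ∩ Keiko: 08:50–08:55, 11:20–11:50, 14:50–15:40.
Rania ∩ Keiko ∩ Thandi: 08:50–08:55, 11:20–11:50, 14:50–15:10.
Rania ∩ Keiko ∩ Thandi ∩ Farrukh: 14:50–15:10.
Rania ∩ Keiko ∩ Thandi ∩ Farrukh ∩ Liang: 14:50–15:10.
Total common minutes: 20.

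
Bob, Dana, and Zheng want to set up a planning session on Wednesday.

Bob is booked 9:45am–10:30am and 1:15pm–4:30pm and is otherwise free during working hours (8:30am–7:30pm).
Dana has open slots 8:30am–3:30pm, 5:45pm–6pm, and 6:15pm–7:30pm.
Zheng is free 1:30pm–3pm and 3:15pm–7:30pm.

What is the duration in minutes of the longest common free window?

Bob free within 08:30–19:30: 08:30–09:45, 10:30–13:15, 16:30–19:30.
Bob ∩ Dana: 08:30–09:45, 10:30–13:15, 17:45–18:00, 18:15–19:30.
Bob ∩ Dana ∩ Zheng: 17:45–18:00, 18:15–19:30.
Common window lengths: 15, 75 min; longest is 75.

75 minutes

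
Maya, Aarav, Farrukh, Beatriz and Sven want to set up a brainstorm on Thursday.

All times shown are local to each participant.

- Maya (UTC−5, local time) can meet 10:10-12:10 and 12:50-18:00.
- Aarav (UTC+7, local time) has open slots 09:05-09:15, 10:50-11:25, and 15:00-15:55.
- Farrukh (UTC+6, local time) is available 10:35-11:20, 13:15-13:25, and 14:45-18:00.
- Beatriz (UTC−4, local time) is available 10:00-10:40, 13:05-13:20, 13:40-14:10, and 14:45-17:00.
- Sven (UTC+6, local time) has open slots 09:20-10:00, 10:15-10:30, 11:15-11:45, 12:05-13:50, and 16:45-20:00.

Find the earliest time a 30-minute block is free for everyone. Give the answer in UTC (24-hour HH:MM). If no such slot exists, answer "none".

none

Maya → UTC: 15:10–17:10, 17:50–23:00.
Aarav → UTC: 02:05–02:15, 03:50–04:25, 08:00–08:55.
Farrukh → UTC: 04:35–05:20, 07:15–07:25, 08:45–12:00.
Beatriz → UTC: 14:00–14:40, 17:05–17:20, 17:40–18:10, 18:45–21:00.
Sven → UTC: 03:20–04:00, 04:15–04:30, 05:15–05:45, 06:05–07:50, 10:45–14:00.
Maya ∩ Aarav: (none).
Maya ∩ Aarav ∩ Farrukh: (none).
Maya ∩ Aarav ∩ Farrukh ∩ Beatriz: (none).
Maya ∩ Aarav ∩ Farrukh ∩ Beatriz ∩ Sven: (none).
Windows ≥ 30 min: (none).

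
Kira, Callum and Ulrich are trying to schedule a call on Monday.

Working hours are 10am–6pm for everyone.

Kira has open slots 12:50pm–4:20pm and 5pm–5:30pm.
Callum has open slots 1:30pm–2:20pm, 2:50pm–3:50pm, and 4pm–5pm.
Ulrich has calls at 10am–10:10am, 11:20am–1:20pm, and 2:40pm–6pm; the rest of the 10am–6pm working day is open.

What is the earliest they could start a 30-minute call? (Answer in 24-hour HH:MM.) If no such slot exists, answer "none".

Ulrich free within 10:00–18:00: 10:10–11:20, 13:20–14:40.
Kira ∩ Callum: 13:30–14:20, 14:50–15:50, 16:00–16:20.
Kira ∩ Callum ∩ Ulrich: 13:30–14:20.
Windows ≥ 30 min: 13:30–14:20.
Earliest such window starts at 13:30.

13:30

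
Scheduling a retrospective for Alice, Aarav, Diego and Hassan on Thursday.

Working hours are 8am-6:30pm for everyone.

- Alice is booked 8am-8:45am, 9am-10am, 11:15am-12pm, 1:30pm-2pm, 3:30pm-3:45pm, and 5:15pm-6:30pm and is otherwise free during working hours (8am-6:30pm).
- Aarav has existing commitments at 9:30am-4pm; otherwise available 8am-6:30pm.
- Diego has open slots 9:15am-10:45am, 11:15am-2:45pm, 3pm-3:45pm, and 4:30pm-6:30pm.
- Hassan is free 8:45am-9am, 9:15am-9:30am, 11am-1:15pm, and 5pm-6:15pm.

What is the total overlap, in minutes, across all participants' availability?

Alice free within 08:00–18:30: 08:45–09:00, 10:00–11:15, 12:00–13:30, 14:00–15:30, 15:45–17:15.
Aarav free within 08:00–18:30: 08:00–09:30, 16:00–18:30.
Alice ∩ Aarav: 08:45–09:00, 16:00–17:15.
Alice ∩ Aarav ∩ Diego: 16:30–17:15.
Alice ∩ Aarav ∩ Diego ∩ Hassan: 17:00–17:15.
Total common minutes: 15.

15 minutes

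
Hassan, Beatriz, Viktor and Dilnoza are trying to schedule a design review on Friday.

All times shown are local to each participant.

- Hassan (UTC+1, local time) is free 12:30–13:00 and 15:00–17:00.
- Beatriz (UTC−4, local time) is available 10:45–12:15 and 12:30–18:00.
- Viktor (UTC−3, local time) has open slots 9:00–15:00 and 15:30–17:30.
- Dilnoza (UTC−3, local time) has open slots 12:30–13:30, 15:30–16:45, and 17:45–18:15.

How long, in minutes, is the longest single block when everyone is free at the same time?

30 minutes

Hassan → UTC: 11:30–12:00, 14:00–16:00.
Beatriz → UTC: 14:45–16:15, 16:30–22:00.
Viktor → UTC: 12:00–18:00, 18:30–20:30.
Dilnoza → UTC: 15:30–16:30, 18:30–19:45, 20:45–21:15.
Hassan ∩ Beatriz: 14:45–16:00.
Hassan ∩ Beatriz ∩ Viktor: 14:45–16:00.
Hassan ∩ Beatriz ∩ Viktor ∩ Dilnoza: 15:30–16:00.
Single common window of 30 minutes.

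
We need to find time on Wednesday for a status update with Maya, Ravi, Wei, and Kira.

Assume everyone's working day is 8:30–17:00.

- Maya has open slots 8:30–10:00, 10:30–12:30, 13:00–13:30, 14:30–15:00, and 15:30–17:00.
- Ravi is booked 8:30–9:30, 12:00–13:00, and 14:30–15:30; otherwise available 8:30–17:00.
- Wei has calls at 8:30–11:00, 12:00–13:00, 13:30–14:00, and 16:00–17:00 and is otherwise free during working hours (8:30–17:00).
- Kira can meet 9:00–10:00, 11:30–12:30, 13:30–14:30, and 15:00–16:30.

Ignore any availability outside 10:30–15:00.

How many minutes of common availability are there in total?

Ravi free within 08:30–17:00: 09:30–12:00, 13:00–14:30, 15:30–17:00.
Wei free within 08:30–17:00: 11:00–12:00, 13:00–13:30, 14:00–16:00.
Maya ∩ Ravi: 09:30–10:00, 10:30–12:00, 13:00–13:30, 15:30–17:00.
Maya ∩ Ravi ∩ Wei: 11:00–12:00, 13:00–13:30, 15:30–16:00.
Maya ∩ Ravi ∩ Wei ∩ Kira: 11:30–12:00, 15:30–16:00.
Restricted to 10:30–15:00: 11:30–12:00.
Total common minutes: 30.

30 minutes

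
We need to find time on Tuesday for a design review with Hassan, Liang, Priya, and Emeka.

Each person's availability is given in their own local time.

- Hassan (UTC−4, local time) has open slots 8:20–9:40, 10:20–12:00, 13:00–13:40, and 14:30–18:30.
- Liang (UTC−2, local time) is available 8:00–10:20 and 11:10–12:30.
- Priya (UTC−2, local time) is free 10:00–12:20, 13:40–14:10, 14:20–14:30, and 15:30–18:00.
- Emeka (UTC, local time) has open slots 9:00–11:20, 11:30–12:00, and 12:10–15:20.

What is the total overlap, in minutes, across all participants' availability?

Hassan → UTC: 12:20–13:40, 14:20–16:00, 17:00–17:40, 18:30–22:30.
Liang → UTC: 10:00–12:20, 13:10–14:30.
Priya → UTC: 12:00–14:20, 15:40–16:10, 16:20–16:30, 17:30–20:00.
Emeka → UTC: 09:00–11:20, 11:30–12:00, 12:10–15:20.
Hassan ∩ Liang: 13:10–13:40, 14:20–14:30.
Hassan ∩ Liang ∩ Priya: 13:10–13:40.
Hassan ∩ Liang ∩ Priya ∩ Emeka: 13:10–13:40.
Total common minutes: 30.

30 minutes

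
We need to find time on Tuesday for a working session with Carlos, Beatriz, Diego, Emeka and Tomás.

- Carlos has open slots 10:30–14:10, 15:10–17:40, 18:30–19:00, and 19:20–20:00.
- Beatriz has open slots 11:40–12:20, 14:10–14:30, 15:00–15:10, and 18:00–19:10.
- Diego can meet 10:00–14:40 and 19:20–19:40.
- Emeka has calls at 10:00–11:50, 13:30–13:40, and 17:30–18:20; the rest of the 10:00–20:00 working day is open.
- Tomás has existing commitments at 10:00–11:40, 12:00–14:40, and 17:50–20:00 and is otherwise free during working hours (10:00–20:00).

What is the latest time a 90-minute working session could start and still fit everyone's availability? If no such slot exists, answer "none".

Emeka free within 10:00–20:00: 11:50–13:30, 13:40–17:30, 18:20–20:00.
Tomás free within 10:00–20:00: 11:40–12:00, 14:40–17:50.
Carlos ∩ Beatriz: 11:40–12:20, 18:30–19:00.
Carlos ∩ Beatriz ∩ Diego: 11:40–12:20.
Carlos ∩ Beatriz ∩ Diego ∩ Emeka: 11:50–12:20.
Carlos ∩ Beatriz ∩ Diego ∩ Emeka ∩ Tomás: 11:50–12:00.
Windows ≥ 90 min: (none).

none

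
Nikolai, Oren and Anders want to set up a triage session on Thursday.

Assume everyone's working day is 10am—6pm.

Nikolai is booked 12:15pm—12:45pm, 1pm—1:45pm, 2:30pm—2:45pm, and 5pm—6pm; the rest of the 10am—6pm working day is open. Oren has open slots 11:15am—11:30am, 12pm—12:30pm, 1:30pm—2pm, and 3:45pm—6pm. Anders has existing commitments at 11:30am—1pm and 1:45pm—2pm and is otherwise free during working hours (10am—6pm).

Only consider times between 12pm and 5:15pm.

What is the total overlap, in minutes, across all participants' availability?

Nikolai free within 10:00–18:00: 10:00–12:15, 12:45–13:00, 13:45–14:30, 14:45–17:00.
Anders free within 10:00–18:00: 10:00–11:30, 13:00–13:45, 14:00–18:00.
Nikolai ∩ Oren: 11:15–11:30, 12:00–12:15, 13:45–14:00, 15:45–17:00.
Nikolai ∩ Oren ∩ Anders: 11:15–11:30, 15:45–17:00.
Restricted to 12:00–17:15: 15:45–17:00.
Total common minutes: 75.

75 minutes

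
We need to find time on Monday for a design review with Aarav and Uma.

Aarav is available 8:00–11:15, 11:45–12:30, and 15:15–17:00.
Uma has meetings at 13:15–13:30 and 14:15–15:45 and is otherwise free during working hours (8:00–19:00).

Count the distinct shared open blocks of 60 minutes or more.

2

Uma free within 08:00–19:00: 08:00–13:15, 13:30–14:15, 15:45–19:00.
Aarav ∩ Uma: 08:00–11:15, 11:45–12:30, 15:45–17:00.
Windows ≥ 60 min: 08:00–11:15, 15:45–17:00.
That's 2 windows.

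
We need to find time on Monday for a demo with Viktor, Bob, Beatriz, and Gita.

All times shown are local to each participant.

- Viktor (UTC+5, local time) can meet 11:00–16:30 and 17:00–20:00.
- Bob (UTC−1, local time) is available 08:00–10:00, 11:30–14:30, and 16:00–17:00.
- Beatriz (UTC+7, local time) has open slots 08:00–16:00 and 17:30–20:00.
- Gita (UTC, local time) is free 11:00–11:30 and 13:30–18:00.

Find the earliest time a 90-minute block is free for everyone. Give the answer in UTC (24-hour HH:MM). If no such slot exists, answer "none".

Viktor → UTC: 06:00–11:30, 12:00–15:00.
Bob → UTC: 09:00–11:00, 12:30–15:30, 17:00–18:00.
Beatriz → UTC: 01:00–09:00, 10:30–13:00.
Gita → UTC: 11:00–11:30, 13:30–18:00.
Viktor ∩ Bob: 09:00–11:00, 12:30–15:00.
Viktor ∩ Bob ∩ Beatriz: 10:30–11:00, 12:30–13:00.
Viktor ∩ Bob ∩ Beatriz ∩ Gita: (none).
Windows ≥ 90 min: (none).

none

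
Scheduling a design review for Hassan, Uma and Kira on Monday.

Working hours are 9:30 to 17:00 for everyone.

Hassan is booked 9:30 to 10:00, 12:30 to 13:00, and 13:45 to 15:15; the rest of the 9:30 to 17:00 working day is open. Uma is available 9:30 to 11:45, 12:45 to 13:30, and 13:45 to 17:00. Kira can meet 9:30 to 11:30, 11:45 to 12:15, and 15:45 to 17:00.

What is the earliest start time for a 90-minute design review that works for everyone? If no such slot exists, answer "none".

Hassan free within 09:30–17:00: 10:00–12:30, 13:00–13:45, 15:15–17:00.
Hassan ∩ Uma: 10:00–11:45, 13:00–13:30, 15:15–17:00.
Hassan ∩ Uma ∩ Kira: 10:00–11:30, 15:45–17:00.
Windows ≥ 90 min: 10:00–11:30.
Earliest such window starts at 10:00.

10:00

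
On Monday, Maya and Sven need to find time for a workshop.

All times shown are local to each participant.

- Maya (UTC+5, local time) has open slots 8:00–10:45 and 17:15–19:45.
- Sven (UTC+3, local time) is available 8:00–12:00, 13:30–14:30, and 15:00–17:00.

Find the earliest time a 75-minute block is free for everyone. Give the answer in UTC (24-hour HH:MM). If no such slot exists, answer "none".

Maya → UTC: 03:00–05:45, 12:15–14:45.
Sven → UTC: 05:00–09:00, 10:30–11:30, 12:00–14:00.
Maya ∩ Sven: 05:00–05:45, 12:15–14:00.
Windows ≥ 75 min: 12:15–14:00.
Earliest such window starts at 12:15.

12:15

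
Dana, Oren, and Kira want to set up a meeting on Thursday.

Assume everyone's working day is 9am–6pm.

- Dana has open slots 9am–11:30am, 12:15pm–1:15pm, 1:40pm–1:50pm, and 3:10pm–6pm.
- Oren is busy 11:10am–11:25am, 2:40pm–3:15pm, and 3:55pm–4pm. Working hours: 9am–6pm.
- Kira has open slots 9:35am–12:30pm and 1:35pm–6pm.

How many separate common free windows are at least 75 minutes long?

Oren free within 09:00–18:00: 09:00–11:10, 11:25–14:40, 15:15–15:55, 16:00–18:00.
Dana ∩ Oren: 09:00–11:10, 11:25–11:30, 12:15–13:15, 13:40–13:50, 15:15–15:55, 16:00–18:00.
Dana ∩ Oren ∩ Kira: 09:35–11:10, 11:25–11:30, 12:15–12:30, 13:40–13:50, 15:15–15:55, 16:00–18:00.
Windows ≥ 75 min: 09:35–11:10, 16:00–18:00.
That's 2 windows.

2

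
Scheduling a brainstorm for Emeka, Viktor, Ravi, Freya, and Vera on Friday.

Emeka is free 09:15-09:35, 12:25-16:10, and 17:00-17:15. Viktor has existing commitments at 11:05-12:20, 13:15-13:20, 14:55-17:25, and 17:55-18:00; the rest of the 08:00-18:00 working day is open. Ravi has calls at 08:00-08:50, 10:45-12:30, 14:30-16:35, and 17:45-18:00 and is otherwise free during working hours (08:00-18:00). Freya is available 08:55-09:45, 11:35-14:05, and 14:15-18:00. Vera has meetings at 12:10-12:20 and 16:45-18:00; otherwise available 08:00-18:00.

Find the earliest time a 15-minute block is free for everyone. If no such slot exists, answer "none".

Viktor free within 08:00–18:00: 08:00–11:05, 12:20–13:15, 13:20–14:55, 17:25–17:55.
Ravi free within 08:00–18:00: 08:50–10:45, 12:30–14:30, 16:35–17:45.
Vera free within 08:00–18:00: 08:00–12:10, 12:20–16:45.
Emeka ∩ Viktor: 09:15–09:35, 12:25–13:15, 13:20–14:55.
Emeka ∩ Viktor ∩ Ravi: 09:15–09:35, 12:30–13:15, 13:20–14:30.
Emeka ∩ Viktor ∩ Ravi ∩ Freya: 09:15–09:35, 12:30–13:15, 13:20–14:05, 14:15–14:30.
Emeka ∩ Viktor ∩ Ravi ∩ Freya ∩ Vera: 09:15–09:35, 12:30–13:15, 13:20–14:05, 14:15–14:30.
Windows ≥ 15 min: 09:15–09:35, 12:30–13:15, 13:20–14:05, 14:15–14:30.
Earliest such window starts at 09:15.

09:15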